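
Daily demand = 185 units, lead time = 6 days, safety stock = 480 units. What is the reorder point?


Formula: ROP = (Daily Demand * Lead Time) + Safety Stock
Demand during lead time = 185 * 6 = 1110 units
ROP = 1110 + 480 = 1590 units

1590 units


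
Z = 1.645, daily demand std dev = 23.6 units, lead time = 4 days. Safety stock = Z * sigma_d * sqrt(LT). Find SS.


Formula: SS = z * sigma_d * sqrt(LT)
sqrt(LT) = sqrt(4) = 2.0
SS = 1.645 * 23.6 * 2.0
SS = 77.6 units

77.6 units


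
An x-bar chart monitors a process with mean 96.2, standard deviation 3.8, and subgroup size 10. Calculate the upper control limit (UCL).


UCL = 96.2 + 3 * 3.8 / sqrt(10)

99.8


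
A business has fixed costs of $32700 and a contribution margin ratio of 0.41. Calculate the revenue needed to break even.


Formula: BER = Fixed Costs / Contribution Margin Ratio
BER = $32700 / 0.41
BER = $79756.10 (to the nearest cent)

$79756.10


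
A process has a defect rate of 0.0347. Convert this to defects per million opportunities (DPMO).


DPMO = defect_rate * 1000000 = 0.0347 * 1000000

34700


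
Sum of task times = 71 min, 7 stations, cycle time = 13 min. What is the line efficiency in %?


Formula: Efficiency = Sum of Task Times / (N_stations * CT) * 100
Total station capacity = 7 stations * 13 min = 91 min
Efficiency = 71 / 91 * 100 = 78.0%

78.0%


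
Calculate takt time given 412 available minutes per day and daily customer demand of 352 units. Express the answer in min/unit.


Formula: Takt Time = Available Production Time / Customer Demand
Takt = 412 min/day / 352 units/day
Takt = 1.17 min/unit

1.17 min/unit


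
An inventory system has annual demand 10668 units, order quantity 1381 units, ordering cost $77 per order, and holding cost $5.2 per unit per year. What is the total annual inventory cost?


TC = 10668/1381 * 77 + 1381/2 * 5.2

$4185.41


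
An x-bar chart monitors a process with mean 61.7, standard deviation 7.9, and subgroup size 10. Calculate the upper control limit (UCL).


UCL = 61.7 + 3 * 7.9 / sqrt(10)

69.19


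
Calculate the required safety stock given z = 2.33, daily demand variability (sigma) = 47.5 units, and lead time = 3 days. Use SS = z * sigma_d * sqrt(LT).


Formula: SS = z * sigma_d * sqrt(LT)
sqrt(LT) = sqrt(3) = 1.7321
SS = 2.33 * 47.5 * 1.7321
SS = 191.7 units

191.7 units


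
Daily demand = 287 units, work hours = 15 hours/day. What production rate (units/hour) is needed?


Formula: Production Rate = Daily Demand / Available Hours
Rate = 287 units/day / 15 hours/day
Rate = 19.1 units/hour

19.1 units/hour


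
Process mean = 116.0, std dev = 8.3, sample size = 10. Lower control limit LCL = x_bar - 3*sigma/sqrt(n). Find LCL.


LCL = 116.0 - 3 * 8.3 / sqrt(10)

108.13


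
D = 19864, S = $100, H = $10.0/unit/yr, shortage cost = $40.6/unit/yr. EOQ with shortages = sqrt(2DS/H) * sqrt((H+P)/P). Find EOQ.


Formula: EOQ* = sqrt(2DS/H) * sqrt((H+P)/P)
Base EOQ = sqrt(2*19864*100/10.0) = 630.3 units
Correction = sqrt((10.0+40.6)/40.6) = 1.11638
EOQ* = 630.3 * 1.11638 = 703.7 units

703.7 units


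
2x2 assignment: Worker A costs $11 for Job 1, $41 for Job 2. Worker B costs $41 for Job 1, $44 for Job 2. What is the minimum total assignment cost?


Option 1: A->1 + B->2 = $11 + $44 = $55
Option 2: A->2 + B->1 = $41 + $41 = $82
Min cost = min($55, $82) = $55

$55


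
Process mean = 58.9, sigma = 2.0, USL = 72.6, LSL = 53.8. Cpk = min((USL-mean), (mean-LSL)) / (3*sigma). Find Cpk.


Cpu = (72.6 - 58.9) / (3 * 2.0) = 2.28
Cpl = (58.9 - 53.8) / (3 * 2.0) = 0.85
Cpk = min(2.28, 0.85) = 0.85

0.85


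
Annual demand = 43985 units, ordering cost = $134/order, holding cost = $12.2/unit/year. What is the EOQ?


Formula: EOQ = sqrt(2 * D * S / H)
Numerator: 2 * 43985 * 134 = 11787980
2DS/H = 11787980 / 12.2 = 966227.9
EOQ = sqrt(966227.9) = 983.0 units

983.0 units


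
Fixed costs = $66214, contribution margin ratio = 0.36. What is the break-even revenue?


Formula: BER = Fixed Costs / Contribution Margin Ratio
BER = $66214 / 0.36
BER = $183927.78 (to the nearest cent)

$183927.78


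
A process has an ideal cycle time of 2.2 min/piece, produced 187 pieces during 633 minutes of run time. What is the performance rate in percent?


Formula: Performance = (Ideal CT * Total Count) / Run Time * 100
Ideal output time = 2.2 * 187 = 411.4 min
Performance = 411.4 / 633 * 100 = 65.0%

65.0%


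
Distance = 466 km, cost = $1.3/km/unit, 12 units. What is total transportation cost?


TC = dist * cost * units = 466 * 1.3 * 12 = $7269.60

$7269.60


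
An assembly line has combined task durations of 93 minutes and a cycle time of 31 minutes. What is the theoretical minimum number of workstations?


Formula: N_min = ceil(Sum of Task Times / Cycle Time)
N_min = ceil(93 min / 31 min) = ceil(3.0)
N_min = 3 stations

3


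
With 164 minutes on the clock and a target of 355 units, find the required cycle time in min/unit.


Formula: CT = Available Time / Number of Units
CT = 164 min / 355 units
CT = 0.46 min/unit

0.46 min/unit


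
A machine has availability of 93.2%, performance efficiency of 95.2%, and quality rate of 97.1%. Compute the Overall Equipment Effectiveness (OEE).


Formula: OEE = Availability * Performance * Quality / 10000
A * P = 93.2% * 95.2% / 100 = 88.73%
OEE = 88.73% * 97.1% / 100 = 86.2%

86.2%


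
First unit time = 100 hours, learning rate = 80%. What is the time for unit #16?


Formula: T_n = T_1 * (learning_rate)^(log2(n)) where learning_rate = rate/100
Doublings = log2(16) = 4
T_n = 100 * 0.8^4
T_n = 100 * 0.4096 = 41.0 hours

41.0 hours


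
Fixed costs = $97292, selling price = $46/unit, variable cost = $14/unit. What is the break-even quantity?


Formula: BEQ = Fixed Costs / (Price - Variable Cost)
Contribution margin = $46 - $14 = $32/unit
BEQ = ceil($97292 / $32/unit) = ceil(3040.38) = 3041 units

3041 units


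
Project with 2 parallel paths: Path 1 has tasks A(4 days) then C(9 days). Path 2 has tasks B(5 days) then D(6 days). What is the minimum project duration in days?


Path 1 = 4 + 9 = 13 days
Path 2 = 5 + 6 = 11 days
Duration = max(13, 11) = 13 days

13 days


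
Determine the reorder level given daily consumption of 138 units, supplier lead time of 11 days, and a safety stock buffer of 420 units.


Formula: ROP = (Daily Demand * Lead Time) + Safety Stock
Demand during lead time = 138 * 11 = 1518 units
ROP = 1518 + 420 = 1938 units

1938 units


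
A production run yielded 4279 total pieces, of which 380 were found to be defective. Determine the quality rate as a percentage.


Formula: Quality Rate = Good Pieces / Total Pieces * 100
Good pieces = 4279 - 380 = 3899
QR = 3899 / 4279 * 100 = 91.1%

91.1%


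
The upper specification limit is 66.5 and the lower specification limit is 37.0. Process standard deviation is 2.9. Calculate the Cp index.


Cp = (66.5 - 37.0) / (6 * 2.9)

1.7


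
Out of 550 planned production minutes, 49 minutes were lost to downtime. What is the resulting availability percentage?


Formula: Availability = (Planned Time - Downtime) / Planned Time * 100
Uptime = 550 - 49 = 501 min
Availability = 501 / 550 * 100 = 91.1%

91.1%


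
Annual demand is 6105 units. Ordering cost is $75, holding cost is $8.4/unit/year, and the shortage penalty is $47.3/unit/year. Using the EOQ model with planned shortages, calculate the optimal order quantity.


Formula: EOQ* = sqrt(2DS/H) * sqrt((H+P)/P)
Base EOQ = sqrt(2*6105*75/8.4) = 330.18 units
Correction = sqrt((8.4+47.3)/47.3) = 1.08517
EOQ* = 330.18 * 1.08517 = 358.3 units

358.3 units


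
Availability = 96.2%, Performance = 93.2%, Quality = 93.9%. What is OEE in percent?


Formula: OEE = Availability * Performance * Quality / 10000
A * P = 96.2% * 93.2% / 100 = 89.66%
OEE = 89.66% * 93.9% / 100 = 84.2%

84.2%


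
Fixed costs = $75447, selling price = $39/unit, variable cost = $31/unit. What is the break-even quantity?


Formula: BEQ = Fixed Costs / (Price - Variable Cost)
Contribution margin = $39 - $31 = $8/unit
BEQ = ceil($75447 / $8/unit) = ceil(9430.88) = 9431 units

9431 units


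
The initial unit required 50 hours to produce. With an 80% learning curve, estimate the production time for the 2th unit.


Formula: T_n = T_1 * (learning_rate)^(log2(n)) where learning_rate = rate/100
Doublings = log2(2) = 1
T_n = 50 * 0.8^1
T_n = 50 * 0.8 = 40.0 hours

40.0 hours


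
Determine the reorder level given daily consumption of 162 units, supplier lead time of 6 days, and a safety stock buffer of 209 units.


Formula: ROP = (Daily Demand * Lead Time) + Safety Stock
Demand during lead time = 162 * 6 = 972 units
ROP = 972 + 209 = 1181 units

1181 units


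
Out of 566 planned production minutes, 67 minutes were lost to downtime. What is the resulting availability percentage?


Formula: Availability = (Planned Time - Downtime) / Planned Time * 100
Uptime = 566 - 67 = 499 min
Availability = 499 / 566 * 100 = 88.2%

88.2%


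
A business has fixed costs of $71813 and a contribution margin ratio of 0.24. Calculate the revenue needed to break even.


Formula: BER = Fixed Costs / Contribution Margin Ratio
BER = $71813 / 0.24
BER = $299220.83 (to the nearest cent)

$299220.83


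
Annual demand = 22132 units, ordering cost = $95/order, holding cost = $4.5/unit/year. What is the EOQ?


Formula: EOQ = sqrt(2 * D * S / H)
Numerator: 2 * 22132 * 95 = 4205080
2DS/H = 4205080 / 4.5 = 934462.2
EOQ = sqrt(934462.2) = 966.7 units

966.7 units


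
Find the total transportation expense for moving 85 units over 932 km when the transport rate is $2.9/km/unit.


TC = dist * cost * units = 932 * 2.9 * 85 = $229738.00

$229738.00


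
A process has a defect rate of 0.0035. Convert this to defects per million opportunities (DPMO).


DPMO = defect_rate * 1000000 = 0.0035 * 1000000

3500


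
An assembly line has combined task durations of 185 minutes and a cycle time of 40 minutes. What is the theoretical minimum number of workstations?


Formula: N_min = ceil(Sum of Task Times / Cycle Time)
N_min = ceil(185 min / 40 min) = ceil(4.625)
N_min = 5 stations

5


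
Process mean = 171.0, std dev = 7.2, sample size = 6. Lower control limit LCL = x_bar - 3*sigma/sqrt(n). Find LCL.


LCL = 171.0 - 3 * 7.2 / sqrt(6)

162.18


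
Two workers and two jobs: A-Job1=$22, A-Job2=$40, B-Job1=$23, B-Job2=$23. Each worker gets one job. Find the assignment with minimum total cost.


Option 1: A->1 + B->2 = $22 + $23 = $45
Option 2: A->2 + B->1 = $40 + $23 = $63
Min cost = min($45, $63) = $45

$45


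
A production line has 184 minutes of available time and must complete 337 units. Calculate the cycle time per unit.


Formula: CT = Available Time / Number of Units
CT = 184 min / 337 units
CT = 0.55 min/unit

0.55 min/unit


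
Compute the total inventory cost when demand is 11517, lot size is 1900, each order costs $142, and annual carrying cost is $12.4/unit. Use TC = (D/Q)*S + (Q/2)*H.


TC = 11517/1900 * 142 + 1900/2 * 12.4

$12640.74


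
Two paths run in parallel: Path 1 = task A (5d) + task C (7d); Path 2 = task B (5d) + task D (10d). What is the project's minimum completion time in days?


Path 1 = 5 + 7 = 12 days
Path 2 = 5 + 10 = 15 days
Duration = max(12, 15) = 15 days

15 days


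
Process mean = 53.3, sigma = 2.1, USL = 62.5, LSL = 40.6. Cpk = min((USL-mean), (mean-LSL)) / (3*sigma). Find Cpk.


Cpu = (62.5 - 53.3) / (3 * 2.1) = 1.46
Cpl = (53.3 - 40.6) / (3 * 2.1) = 2.02
Cpk = min(1.46, 2.02) = 1.46

1.46


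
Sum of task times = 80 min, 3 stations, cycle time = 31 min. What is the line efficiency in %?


Formula: Efficiency = Sum of Task Times / (N_stations * CT) * 100
Total station capacity = 3 stations * 31 min = 93 min
Efficiency = 80 / 93 * 100 = 86.0%

86.0%


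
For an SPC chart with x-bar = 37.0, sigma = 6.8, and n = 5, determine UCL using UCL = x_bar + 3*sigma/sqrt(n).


UCL = 37.0 + 3 * 6.8 / sqrt(5)

46.12


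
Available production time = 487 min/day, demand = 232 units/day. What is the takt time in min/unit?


Formula: Takt Time = Available Production Time / Customer Demand
Takt = 487 min/day / 232 units/day
Takt = 2.1 min/unit

2.1 min/unit


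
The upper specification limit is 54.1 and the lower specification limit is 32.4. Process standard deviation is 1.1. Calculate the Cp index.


Cp = (54.1 - 32.4) / (6 * 1.1)

3.29


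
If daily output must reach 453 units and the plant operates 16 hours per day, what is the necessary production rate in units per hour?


Formula: Production Rate = Daily Demand / Available Hours
Rate = 453 units/day / 16 hours/day
Rate = 28.3 units/hour

28.3 units/hour


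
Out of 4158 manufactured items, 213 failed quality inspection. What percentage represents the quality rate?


Formula: Quality Rate = Good Pieces / Total Pieces * 100
Good pieces = 4158 - 213 = 3945
QR = 3945 / 4158 * 100 = 94.9%

94.9%


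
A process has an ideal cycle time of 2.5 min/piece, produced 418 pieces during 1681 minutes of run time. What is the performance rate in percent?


Formula: Performance = (Ideal CT * Total Count) / Run Time * 100
Ideal output time = 2.5 * 418 = 1045.0 min
Performance = 1045.0 / 1681 * 100 = 62.2%

62.2%


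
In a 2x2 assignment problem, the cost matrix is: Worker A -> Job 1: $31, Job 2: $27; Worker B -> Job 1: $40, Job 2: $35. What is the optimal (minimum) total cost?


Option 1: A->1 + B->2 = $31 + $35 = $66
Option 2: A->2 + B->1 = $27 + $40 = $67
Min cost = min($66, $67) = $66

$66


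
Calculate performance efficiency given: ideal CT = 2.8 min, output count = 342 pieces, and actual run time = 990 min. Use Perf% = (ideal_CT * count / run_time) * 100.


Formula: Performance = (Ideal CT * Total Count) / Run Time * 100
Ideal output time = 2.8 * 342 = 957.6 min
Performance = 957.6 / 990 * 100 = 96.7%

96.7%


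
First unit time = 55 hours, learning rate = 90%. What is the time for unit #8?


Formula: T_n = T_1 * (learning_rate)^(log2(n)) where learning_rate = rate/100
Doublings = log2(8) = 3
T_n = 55 * 0.9^3
T_n = 55 * 0.729 = 40.1 hours

40.1 hours


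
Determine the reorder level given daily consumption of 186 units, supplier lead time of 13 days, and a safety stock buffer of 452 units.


Formula: ROP = (Daily Demand * Lead Time) + Safety Stock
Demand during lead time = 186 * 13 = 2418 units
ROP = 2418 + 452 = 2870 units

2870 units


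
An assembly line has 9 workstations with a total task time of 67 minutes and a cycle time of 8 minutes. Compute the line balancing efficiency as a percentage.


Formula: Efficiency = Sum of Task Times / (N_stations * CT) * 100
Total station capacity = 9 stations * 8 min = 72 min
Efficiency = 67 / 72 * 100 = 93.1%

93.1%


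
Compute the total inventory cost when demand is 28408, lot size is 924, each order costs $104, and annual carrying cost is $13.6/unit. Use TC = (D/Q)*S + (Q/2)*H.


TC = 28408/924 * 104 + 924/2 * 13.6

$9480.64


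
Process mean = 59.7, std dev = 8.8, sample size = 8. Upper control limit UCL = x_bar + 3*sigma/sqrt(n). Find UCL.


UCL = 59.7 + 3 * 8.8 / sqrt(8)

69.03


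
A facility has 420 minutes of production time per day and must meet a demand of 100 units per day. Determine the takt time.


Formula: Takt Time = Available Production Time / Customer Demand
Takt = 420 min/day / 100 units/day
Takt = 4.2 min/unit

4.2 min/unit


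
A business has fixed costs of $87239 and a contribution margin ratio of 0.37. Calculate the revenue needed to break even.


Formula: BER = Fixed Costs / Contribution Margin Ratio
BER = $87239 / 0.37
BER = $235781.08 (to the nearest cent)

$235781.08


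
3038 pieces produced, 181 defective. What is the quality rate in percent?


Formula: Quality Rate = Good Pieces / Total Pieces * 100
Good pieces = 3038 - 181 = 2857
QR = 2857 / 3038 * 100 = 94.0%

94.0%


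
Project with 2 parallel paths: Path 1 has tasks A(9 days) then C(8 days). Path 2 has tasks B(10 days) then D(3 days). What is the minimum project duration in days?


Path 1 = 9 + 8 = 17 days
Path 2 = 10 + 3 = 13 days
Duration = max(17, 13) = 17 days

17 days


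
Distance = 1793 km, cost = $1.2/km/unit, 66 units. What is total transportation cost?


TC = dist * cost * units = 1793 * 1.2 * 66 = $142005.60

$142005.60


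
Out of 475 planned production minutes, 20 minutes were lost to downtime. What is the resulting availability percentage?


Formula: Availability = (Planned Time - Downtime) / Planned Time * 100
Uptime = 475 - 20 = 455 min
Availability = 455 / 475 * 100 = 95.8%

95.8%


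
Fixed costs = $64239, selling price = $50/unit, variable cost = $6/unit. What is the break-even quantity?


Formula: BEQ = Fixed Costs / (Price - Variable Cost)
Contribution margin = $50 - $6 = $44/unit
BEQ = ceil($64239 / $44/unit) = ceil(1459.98) = 1460 units

1460 units


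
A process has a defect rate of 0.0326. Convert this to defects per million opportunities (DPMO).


DPMO = defect_rate * 1000000 = 0.0326 * 1000000

32600


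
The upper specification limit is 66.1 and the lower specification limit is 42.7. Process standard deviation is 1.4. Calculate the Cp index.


Cp = (66.1 - 42.7) / (6 * 1.4)

2.79


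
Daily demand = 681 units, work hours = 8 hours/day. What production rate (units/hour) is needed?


Formula: Production Rate = Daily Demand / Available Hours
Rate = 681 units/day / 8 hours/day
Rate = 85.1 units/hour

85.1 units/hour


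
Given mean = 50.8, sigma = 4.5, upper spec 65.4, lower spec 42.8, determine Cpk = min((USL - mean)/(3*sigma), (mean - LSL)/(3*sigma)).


Cpu = (65.4 - 50.8) / (3 * 4.5) = 1.08
Cpl = (50.8 - 42.8) / (3 * 4.5) = 0.59
Cpk = min(1.08, 0.59) = 0.59

0.59


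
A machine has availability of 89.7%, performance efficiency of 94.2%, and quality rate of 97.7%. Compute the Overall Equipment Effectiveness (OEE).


Formula: OEE = Availability * Performance * Quality / 10000
A * P = 89.7% * 94.2% / 100 = 84.5%
OEE = 84.5% * 97.7% / 100 = 82.6%

82.6%


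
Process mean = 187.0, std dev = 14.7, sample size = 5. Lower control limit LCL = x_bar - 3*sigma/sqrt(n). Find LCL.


LCL = 187.0 - 3 * 14.7 / sqrt(5)

167.28


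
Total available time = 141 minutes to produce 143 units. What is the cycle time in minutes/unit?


Formula: CT = Available Time / Number of Units
CT = 141 min / 143 units
CT = 0.99 min/unit

0.99 min/unit


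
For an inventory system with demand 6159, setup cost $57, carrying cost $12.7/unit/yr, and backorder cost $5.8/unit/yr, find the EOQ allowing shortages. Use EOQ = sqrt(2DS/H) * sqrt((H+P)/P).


Formula: EOQ* = sqrt(2DS/H) * sqrt((H+P)/P)
Base EOQ = sqrt(2*6159*57/12.7) = 235.13 units
Correction = sqrt((12.7+5.8)/5.8) = 1.78596
EOQ* = 235.13 * 1.78596 = 419.9 units

419.9 units


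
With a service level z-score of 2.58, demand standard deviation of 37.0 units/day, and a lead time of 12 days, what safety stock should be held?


Formula: SS = z * sigma_d * sqrt(LT)
sqrt(LT) = sqrt(12) = 3.4641
SS = 2.58 * 37.0 * 3.4641
SS = 330.7 units

330.7 units


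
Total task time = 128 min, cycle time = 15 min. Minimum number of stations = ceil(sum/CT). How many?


Formula: N_min = ceil(Sum of Task Times / Cycle Time)
N_min = ceil(128 min / 15 min) = ceil(8.5333)
N_min = 9 stations

9


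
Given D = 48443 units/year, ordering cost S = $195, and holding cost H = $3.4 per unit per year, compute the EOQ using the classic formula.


Formula: EOQ = sqrt(2 * D * S / H)
Numerator: 2 * 48443 * 195 = 18892770
2DS/H = 18892770 / 3.4 = 5556697.1
EOQ = sqrt(5556697.1) = 2357.3 units

2357.3 units


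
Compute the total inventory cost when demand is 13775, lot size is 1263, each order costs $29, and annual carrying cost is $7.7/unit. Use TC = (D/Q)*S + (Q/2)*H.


TC = 13775/1263 * 29 + 1263/2 * 7.7

$5178.84


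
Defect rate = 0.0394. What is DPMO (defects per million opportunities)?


DPMO = defect_rate * 1000000 = 0.0394 * 1000000

39400


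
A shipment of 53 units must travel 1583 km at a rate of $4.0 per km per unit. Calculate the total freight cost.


TC = dist * cost * units = 1583 * 4.0 * 53 = $335596.00

$335596.00


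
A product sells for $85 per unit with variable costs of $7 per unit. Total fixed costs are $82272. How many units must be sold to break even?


Formula: BEQ = Fixed Costs / (Price - Variable Cost)
Contribution margin = $85 - $7 = $78/unit
BEQ = ceil($82272 / $78/unit) = ceil(1054.77) = 1055 units

1055 units


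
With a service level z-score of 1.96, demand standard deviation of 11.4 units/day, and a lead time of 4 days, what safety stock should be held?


Formula: SS = z * sigma_d * sqrt(LT)
sqrt(LT) = sqrt(4) = 2.0
SS = 1.96 * 11.4 * 2.0
SS = 44.7 units

44.7 units


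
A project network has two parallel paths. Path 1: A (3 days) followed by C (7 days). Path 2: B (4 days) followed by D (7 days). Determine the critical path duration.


Path 1 = 3 + 7 = 10 days
Path 2 = 4 + 7 = 11 days
Duration = max(10, 11) = 11 days

11 days


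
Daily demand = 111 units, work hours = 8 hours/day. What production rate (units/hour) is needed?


Formula: Production Rate = Daily Demand / Available Hours
Rate = 111 units/day / 8 hours/day
Rate = 13.9 units/hour

13.9 units/hour


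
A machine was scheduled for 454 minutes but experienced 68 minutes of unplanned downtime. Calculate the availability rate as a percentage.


Formula: Availability = (Planned Time - Downtime) / Planned Time * 100
Uptime = 454 - 68 = 386 min
Availability = 386 / 454 * 100 = 85.0%

85.0%


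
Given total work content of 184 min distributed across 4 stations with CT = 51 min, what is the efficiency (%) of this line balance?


Formula: Efficiency = Sum of Task Times / (N_stations * CT) * 100
Total station capacity = 4 stations * 51 min = 204 min
Efficiency = 184 / 204 * 100 = 90.2%

90.2%


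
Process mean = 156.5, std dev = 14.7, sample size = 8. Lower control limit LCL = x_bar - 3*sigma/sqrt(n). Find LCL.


LCL = 156.5 - 3 * 14.7 / sqrt(8)

140.91


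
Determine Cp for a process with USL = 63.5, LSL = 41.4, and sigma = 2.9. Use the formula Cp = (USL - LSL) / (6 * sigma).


Cp = (63.5 - 41.4) / (6 * 2.9)

1.27


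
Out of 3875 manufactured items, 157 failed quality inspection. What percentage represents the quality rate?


Formula: Quality Rate = Good Pieces / Total Pieces * 100
Good pieces = 3875 - 157 = 3718
QR = 3718 / 3875 * 100 = 95.9%

95.9%


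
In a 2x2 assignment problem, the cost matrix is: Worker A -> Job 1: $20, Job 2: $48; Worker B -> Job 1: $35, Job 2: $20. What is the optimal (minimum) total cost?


Option 1: A->1 + B->2 = $20 + $20 = $40
Option 2: A->2 + B->1 = $48 + $35 = $83
Min cost = min($40, $83) = $40

$40


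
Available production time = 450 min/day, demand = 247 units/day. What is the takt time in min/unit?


Formula: Takt Time = Available Production Time / Customer Demand
Takt = 450 min/day / 247 units/day
Takt = 1.82 min/unit

1.82 min/unit


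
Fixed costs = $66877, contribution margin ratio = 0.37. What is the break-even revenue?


Formula: BER = Fixed Costs / Contribution Margin Ratio
BER = $66877 / 0.37
BER = $180748.65 (to the nearest cent)

$180748.65


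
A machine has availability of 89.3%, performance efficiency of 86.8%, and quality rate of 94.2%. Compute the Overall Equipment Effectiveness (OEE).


Formula: OEE = Availability * Performance * Quality / 10000
A * P = 89.3% * 86.8% / 100 = 77.51%
OEE = 77.51% * 94.2% / 100 = 73.0%

73.0%


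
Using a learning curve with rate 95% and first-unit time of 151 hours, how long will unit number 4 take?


Formula: T_n = T_1 * (learning_rate)^(log2(n)) where learning_rate = rate/100
Doublings = log2(4) = 2
T_n = 151 * 0.95^2
T_n = 151 * 0.9025 = 136.3 hours

136.3 hours


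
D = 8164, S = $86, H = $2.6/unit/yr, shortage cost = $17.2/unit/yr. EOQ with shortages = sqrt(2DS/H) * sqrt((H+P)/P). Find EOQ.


Formula: EOQ* = sqrt(2DS/H) * sqrt((H+P)/P)
Base EOQ = sqrt(2*8164*86/2.6) = 734.9 units
Correction = sqrt((2.6+17.2)/17.2) = 1.07292
EOQ* = 734.9 * 1.07292 = 788.5 units

788.5 units


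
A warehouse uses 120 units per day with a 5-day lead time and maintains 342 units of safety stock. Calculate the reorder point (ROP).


Formula: ROP = (Daily Demand * Lead Time) + Safety Stock
Demand during lead time = 120 * 5 = 600 units
ROP = 600 + 342 = 942 units

942 units


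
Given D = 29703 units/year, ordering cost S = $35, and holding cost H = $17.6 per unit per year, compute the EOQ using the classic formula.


Formula: EOQ = sqrt(2 * D * S / H)
Numerator: 2 * 29703 * 35 = 2079210
2DS/H = 2079210 / 17.6 = 118136.9
EOQ = sqrt(118136.9) = 343.7 units

343.7 units


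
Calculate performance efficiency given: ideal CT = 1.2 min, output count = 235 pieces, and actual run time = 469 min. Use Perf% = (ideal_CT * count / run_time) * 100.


Formula: Performance = (Ideal CT * Total Count) / Run Time * 100
Ideal output time = 1.2 * 235 = 282.0 min
Performance = 282.0 / 469 * 100 = 60.1%

60.1%


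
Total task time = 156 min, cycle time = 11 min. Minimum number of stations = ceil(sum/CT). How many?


Formula: N_min = ceil(Sum of Task Times / Cycle Time)
N_min = ceil(156 min / 11 min) = ceil(14.1818)
N_min = 15 stations

15


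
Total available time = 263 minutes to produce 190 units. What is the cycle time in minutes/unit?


Formula: CT = Available Time / Number of Units
CT = 263 min / 190 units
CT = 1.38 min/unit

1.38 min/unit


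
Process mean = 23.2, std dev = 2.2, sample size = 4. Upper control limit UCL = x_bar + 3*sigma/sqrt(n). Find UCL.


UCL = 23.2 + 3 * 2.2 / sqrt(4)

26.5


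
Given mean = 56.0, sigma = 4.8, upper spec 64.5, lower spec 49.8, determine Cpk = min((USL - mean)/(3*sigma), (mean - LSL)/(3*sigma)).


Cpu = (64.5 - 56.0) / (3 * 4.8) = 0.59
Cpl = (56.0 - 49.8) / (3 * 4.8) = 0.43
Cpk = min(0.59, 0.43) = 0.43

0.43


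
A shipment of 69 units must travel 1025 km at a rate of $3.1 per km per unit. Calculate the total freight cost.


TC = dist * cost * units = 1025 * 3.1 * 69 = $219247.50

$219247.50


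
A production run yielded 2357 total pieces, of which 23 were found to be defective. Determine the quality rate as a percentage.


Formula: Quality Rate = Good Pieces / Total Pieces * 100
Good pieces = 2357 - 23 = 2334
QR = 2334 / 2357 * 100 = 99.0%

99.0%


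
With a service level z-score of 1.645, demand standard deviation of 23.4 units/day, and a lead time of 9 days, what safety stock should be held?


Formula: SS = z * sigma_d * sqrt(LT)
sqrt(LT) = sqrt(9) = 3.0
SS = 1.645 * 23.4 * 3.0
SS = 115.5 units

115.5 units


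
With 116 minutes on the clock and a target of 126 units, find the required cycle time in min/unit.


Formula: CT = Available Time / Number of Units
CT = 116 min / 126 units
CT = 0.92 min/unit

0.92 min/unit


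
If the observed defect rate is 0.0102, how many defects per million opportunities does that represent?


DPMO = defect_rate * 1000000 = 0.0102 * 1000000

10200


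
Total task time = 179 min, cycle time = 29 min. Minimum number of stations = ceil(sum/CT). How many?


Formula: N_min = ceil(Sum of Task Times / Cycle Time)
N_min = ceil(179 min / 29 min) = ceil(6.1724)
N_min = 7 stations

7


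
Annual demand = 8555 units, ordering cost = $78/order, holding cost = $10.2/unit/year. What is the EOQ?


Formula: EOQ = sqrt(2 * D * S / H)
Numerator: 2 * 8555 * 78 = 1334580
2DS/H = 1334580 / 10.2 = 130841.2
EOQ = sqrt(130841.2) = 361.7 units

361.7 units


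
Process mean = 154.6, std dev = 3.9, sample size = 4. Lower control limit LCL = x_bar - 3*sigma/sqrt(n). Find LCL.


LCL = 154.6 - 3 * 3.9 / sqrt(4)

148.75


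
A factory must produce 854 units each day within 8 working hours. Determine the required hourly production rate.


Formula: Production Rate = Daily Demand / Available Hours
Rate = 854 units/day / 8 hours/day
Rate = 106.8 units/hour

106.8 units/hour


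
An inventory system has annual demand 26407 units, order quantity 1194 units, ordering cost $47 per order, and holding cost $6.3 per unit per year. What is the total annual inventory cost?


TC = 26407/1194 * 47 + 1194/2 * 6.3

$4800.57


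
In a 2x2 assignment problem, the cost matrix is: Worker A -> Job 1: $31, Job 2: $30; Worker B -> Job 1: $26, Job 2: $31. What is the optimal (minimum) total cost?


Option 1: A->1 + B->2 = $31 + $31 = $62
Option 2: A->2 + B->1 = $30 + $26 = $56
Min cost = min($62, $56) = $56

$56


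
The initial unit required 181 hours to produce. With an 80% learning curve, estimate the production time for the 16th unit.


Formula: T_n = T_1 * (learning_rate)^(log2(n)) where learning_rate = rate/100
Doublings = log2(16) = 4
T_n = 181 * 0.8^4
T_n = 181 * 0.4096 = 74.1 hours

74.1 hours


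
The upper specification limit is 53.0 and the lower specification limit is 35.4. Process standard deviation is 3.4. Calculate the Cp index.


Cp = (53.0 - 35.4) / (6 * 3.4)

0.86


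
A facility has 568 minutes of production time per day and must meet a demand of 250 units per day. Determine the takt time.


Formula: Takt Time = Available Production Time / Customer Demand
Takt = 568 min/day / 250 units/day
Takt = 2.27 min/unit

2.27 min/unit


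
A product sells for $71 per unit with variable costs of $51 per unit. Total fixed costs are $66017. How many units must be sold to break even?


Formula: BEQ = Fixed Costs / (Price - Variable Cost)
Contribution margin = $71 - $51 = $20/unit
BEQ = ceil($66017 / $20/unit) = ceil(3300.85) = 3301 units

3301 units


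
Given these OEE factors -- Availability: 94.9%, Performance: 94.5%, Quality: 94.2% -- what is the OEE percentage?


Formula: OEE = Availability * Performance * Quality / 10000
A * P = 94.9% * 94.5% / 100 = 89.68%
OEE = 89.68% * 94.2% / 100 = 84.5%

84.5%


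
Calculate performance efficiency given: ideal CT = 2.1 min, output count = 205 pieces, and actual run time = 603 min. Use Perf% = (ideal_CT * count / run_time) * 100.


Formula: Performance = (Ideal CT * Total Count) / Run Time * 100
Ideal output time = 2.1 * 205 = 430.5 min
Performance = 430.5 / 603 * 100 = 71.4%

71.4%


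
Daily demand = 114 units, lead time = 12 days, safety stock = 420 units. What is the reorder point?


Formula: ROP = (Daily Demand * Lead Time) + Safety Stock
Demand during lead time = 114 * 12 = 1368 units
ROP = 1368 + 420 = 1788 units

1788 units


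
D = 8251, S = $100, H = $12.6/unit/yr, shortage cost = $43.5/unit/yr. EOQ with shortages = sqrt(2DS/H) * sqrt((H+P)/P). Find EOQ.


Formula: EOQ* = sqrt(2DS/H) * sqrt((H+P)/P)
Base EOQ = sqrt(2*8251*100/12.6) = 361.9 units
Correction = sqrt((12.6+43.5)/43.5) = 1.13563
EOQ* = 361.9 * 1.13563 = 411.0 units

411.0 units


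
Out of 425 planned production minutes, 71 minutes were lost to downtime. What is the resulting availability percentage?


Formula: Availability = (Planned Time - Downtime) / Planned Time * 100
Uptime = 425 - 71 = 354 min
Availability = 354 / 425 * 100 = 83.3%

83.3%


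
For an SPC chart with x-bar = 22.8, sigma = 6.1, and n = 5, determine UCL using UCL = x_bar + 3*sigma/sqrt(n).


UCL = 22.8 + 3 * 6.1 / sqrt(5)

30.98


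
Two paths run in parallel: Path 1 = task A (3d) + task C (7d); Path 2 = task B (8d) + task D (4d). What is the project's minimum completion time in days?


Path 1 = 3 + 7 = 10 days
Path 2 = 8 + 4 = 12 days
Duration = max(10, 12) = 12 days

12 days


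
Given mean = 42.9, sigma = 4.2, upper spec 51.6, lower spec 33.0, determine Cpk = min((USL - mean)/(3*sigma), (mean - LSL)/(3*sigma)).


Cpu = (51.6 - 42.9) / (3 * 4.2) = 0.69
Cpl = (42.9 - 33.0) / (3 * 4.2) = 0.79
Cpk = min(0.69, 0.79) = 0.69

0.69


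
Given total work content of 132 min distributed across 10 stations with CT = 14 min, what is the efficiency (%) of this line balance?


Formula: Efficiency = Sum of Task Times / (N_stations * CT) * 100
Total station capacity = 10 stations * 14 min = 140 min
Efficiency = 132 / 140 * 100 = 94.3%

94.3%


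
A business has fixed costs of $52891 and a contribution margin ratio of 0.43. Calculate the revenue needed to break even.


Formula: BER = Fixed Costs / Contribution Margin Ratio
BER = $52891 / 0.43
BER = $123002.33 (to the nearest cent)

$123002.33


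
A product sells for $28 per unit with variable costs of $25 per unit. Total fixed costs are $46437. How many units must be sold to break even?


Formula: BEQ = Fixed Costs / (Price - Variable Cost)
Contribution margin = $28 - $25 = $3/unit
BEQ = ceil($46437 / $3/unit) = ceil(15479.0) = 15479 units

15479 units


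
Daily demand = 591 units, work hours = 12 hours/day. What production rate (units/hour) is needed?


Formula: Production Rate = Daily Demand / Available Hours
Rate = 591 units/day / 12 hours/day
Rate = 49.3 units/hour

49.3 units/hour


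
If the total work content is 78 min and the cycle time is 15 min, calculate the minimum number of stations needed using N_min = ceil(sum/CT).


Formula: N_min = ceil(Sum of Task Times / Cycle Time)
N_min = ceil(78 min / 15 min) = ceil(5.2)
N_min = 6 stations

6


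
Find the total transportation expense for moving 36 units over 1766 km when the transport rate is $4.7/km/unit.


TC = dist * cost * units = 1766 * 4.7 * 36 = $298807.20

$298807.20


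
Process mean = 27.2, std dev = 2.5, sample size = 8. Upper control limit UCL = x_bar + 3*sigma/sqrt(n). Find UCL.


UCL = 27.2 + 3 * 2.5 / sqrt(8)

29.85


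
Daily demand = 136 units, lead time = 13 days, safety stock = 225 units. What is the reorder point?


Formula: ROP = (Daily Demand * Lead Time) + Safety Stock
Demand during lead time = 136 * 13 = 1768 units
ROP = 1768 + 225 = 1993 units

1993 units


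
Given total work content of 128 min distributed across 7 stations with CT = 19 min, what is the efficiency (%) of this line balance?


Formula: Efficiency = Sum of Task Times / (N_stations * CT) * 100
Total station capacity = 7 stations * 19 min = 133 min
Efficiency = 128 / 133 * 100 = 96.2%

96.2%


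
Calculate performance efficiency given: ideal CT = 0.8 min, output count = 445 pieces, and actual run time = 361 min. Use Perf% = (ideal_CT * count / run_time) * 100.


Formula: Performance = (Ideal CT * Total Count) / Run Time * 100
Ideal output time = 0.8 * 445 = 356.0 min
Performance = 356.0 / 361 * 100 = 98.6%

98.6%


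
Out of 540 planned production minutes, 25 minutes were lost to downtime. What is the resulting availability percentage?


Formula: Availability = (Planned Time - Downtime) / Planned Time * 100
Uptime = 540 - 25 = 515 min
Availability = 515 / 540 * 100 = 95.4%

95.4%


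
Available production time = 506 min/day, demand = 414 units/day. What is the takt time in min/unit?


Formula: Takt Time = Available Production Time / Customer Demand
Takt = 506 min/day / 414 units/day
Takt = 1.22 min/unit

1.22 min/unit


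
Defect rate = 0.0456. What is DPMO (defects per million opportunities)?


DPMO = defect_rate * 1000000 = 0.0456 * 1000000

45600


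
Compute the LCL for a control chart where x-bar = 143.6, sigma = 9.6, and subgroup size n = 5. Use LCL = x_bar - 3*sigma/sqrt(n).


LCL = 143.6 - 3 * 9.6 / sqrt(5)

130.72


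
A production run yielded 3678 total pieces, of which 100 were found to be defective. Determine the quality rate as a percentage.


Formula: Quality Rate = Good Pieces / Total Pieces * 100
Good pieces = 3678 - 100 = 3578
QR = 3578 / 3678 * 100 = 97.3%

97.3%


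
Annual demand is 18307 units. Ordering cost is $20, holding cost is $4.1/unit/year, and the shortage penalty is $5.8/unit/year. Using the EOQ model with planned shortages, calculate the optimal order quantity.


Formula: EOQ* = sqrt(2DS/H) * sqrt((H+P)/P)
Base EOQ = sqrt(2*18307*20/4.1) = 422.62 units
Correction = sqrt((4.1+5.8)/5.8) = 1.30648
EOQ* = 422.62 * 1.30648 = 552.1 units

552.1 units


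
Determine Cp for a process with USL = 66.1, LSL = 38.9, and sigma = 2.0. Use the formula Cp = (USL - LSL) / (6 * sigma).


Cp = (66.1 - 38.9) / (6 * 2.0)

2.27


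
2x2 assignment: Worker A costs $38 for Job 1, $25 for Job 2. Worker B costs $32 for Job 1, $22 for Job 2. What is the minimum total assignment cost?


Option 1: A->1 + B->2 = $38 + $22 = $60
Option 2: A->2 + B->1 = $25 + $32 = $57
Min cost = min($60, $57) = $57

$57


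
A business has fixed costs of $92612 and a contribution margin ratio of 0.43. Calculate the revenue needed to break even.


Formula: BER = Fixed Costs / Contribution Margin Ratio
BER = $92612 / 0.43
BER = $215376.74 (to the nearest cent)

$215376.74


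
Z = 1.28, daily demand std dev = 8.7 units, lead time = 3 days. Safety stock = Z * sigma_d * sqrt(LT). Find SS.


Formula: SS = z * sigma_d * sqrt(LT)
sqrt(LT) = sqrt(3) = 1.7321
SS = 1.28 * 8.7 * 1.7321
SS = 19.3 units

19.3 units


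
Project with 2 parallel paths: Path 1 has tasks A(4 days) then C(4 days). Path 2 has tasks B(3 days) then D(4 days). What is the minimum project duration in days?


Path 1 = 4 + 4 = 8 days
Path 2 = 3 + 4 = 7 days
Duration = max(8, 7) = 8 days

8 days


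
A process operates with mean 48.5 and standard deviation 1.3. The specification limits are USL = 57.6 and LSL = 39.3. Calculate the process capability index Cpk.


Cpu = (57.6 - 48.5) / (3 * 1.3) = 2.33
Cpl = (48.5 - 39.3) / (3 * 1.3) = 2.36
Cpk = min(2.33, 2.36) = 2.33

2.33


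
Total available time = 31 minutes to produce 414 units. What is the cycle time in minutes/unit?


Formula: CT = Available Time / Number of Units
CT = 31 min / 414 units
CT = 0.07 min/unit

0.07 min/unit


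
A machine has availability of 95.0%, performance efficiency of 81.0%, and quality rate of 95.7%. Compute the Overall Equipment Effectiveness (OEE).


Formula: OEE = Availability * Performance * Quality / 10000
A * P = 95.0% * 81.0% / 100 = 76.95%
OEE = 76.95% * 95.7% / 100 = 73.6%

73.6%


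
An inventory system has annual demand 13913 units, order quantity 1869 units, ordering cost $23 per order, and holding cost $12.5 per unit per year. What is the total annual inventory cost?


TC = 13913/1869 * 23 + 1869/2 * 12.5

$11852.46


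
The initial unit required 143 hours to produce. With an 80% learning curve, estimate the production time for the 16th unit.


Formula: T_n = T_1 * (learning_rate)^(log2(n)) where learning_rate = rate/100
Doublings = log2(16) = 4
T_n = 143 * 0.8^4
T_n = 143 * 0.4096 = 58.6 hours

58.6 hours


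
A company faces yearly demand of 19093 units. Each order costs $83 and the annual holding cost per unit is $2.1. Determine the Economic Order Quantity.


Formula: EOQ = sqrt(2 * D * S / H)
Numerator: 2 * 19093 * 83 = 3169438
2DS/H = 3169438 / 2.1 = 1509256.2
EOQ = sqrt(1509256.2) = 1228.5 units

1228.5 units


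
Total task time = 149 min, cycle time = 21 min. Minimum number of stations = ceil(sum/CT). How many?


Formula: N_min = ceil(Sum of Task Times / Cycle Time)
N_min = ceil(149 min / 21 min) = ceil(7.0952)
N_min = 8 stations

8


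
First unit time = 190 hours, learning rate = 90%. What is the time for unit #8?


Formula: T_n = T_1 * (learning_rate)^(log2(n)) where learning_rate = rate/100
Doublings = log2(8) = 3
T_n = 190 * 0.9^3
T_n = 190 * 0.729 = 138.5 hours

138.5 hours


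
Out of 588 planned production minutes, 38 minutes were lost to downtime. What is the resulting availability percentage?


Formula: Availability = (Planned Time - Downtime) / Planned Time * 100
Uptime = 588 - 38 = 550 min
Availability = 550 / 588 * 100 = 93.5%

93.5%


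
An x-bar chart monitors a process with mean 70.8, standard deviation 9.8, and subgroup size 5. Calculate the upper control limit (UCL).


UCL = 70.8 + 3 * 9.8 / sqrt(5)

83.95
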